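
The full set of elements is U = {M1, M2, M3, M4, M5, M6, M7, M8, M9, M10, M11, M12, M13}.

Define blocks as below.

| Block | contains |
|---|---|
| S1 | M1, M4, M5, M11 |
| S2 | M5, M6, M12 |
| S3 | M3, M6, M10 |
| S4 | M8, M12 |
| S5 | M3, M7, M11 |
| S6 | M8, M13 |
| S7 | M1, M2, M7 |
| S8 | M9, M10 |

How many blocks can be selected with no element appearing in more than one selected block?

S2, S6, S7, S8 are pairwise disjoint (S2={M5,M6,M12}; S6={M8,M13}; S7={M1,M2,M7}; S8={M9,M10}).
Every remaining block overlaps one of these, and no 5 of the listed blocks are pairwise disjoint, so 4 is the maximum.

4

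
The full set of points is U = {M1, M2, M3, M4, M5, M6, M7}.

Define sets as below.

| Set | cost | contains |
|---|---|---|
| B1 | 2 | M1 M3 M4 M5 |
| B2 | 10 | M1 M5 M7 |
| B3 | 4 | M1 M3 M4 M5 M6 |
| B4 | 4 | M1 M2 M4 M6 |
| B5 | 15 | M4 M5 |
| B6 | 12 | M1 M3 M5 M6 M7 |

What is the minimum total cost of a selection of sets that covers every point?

16

B1, B2, B4 together cover every point (B1 ∪ B2 ∪ B4 = {M1, M2, M3, M4, M5, M6, M7}); total cost 2 + 10 + 4 = 16.
No covering selection has total cost below 16.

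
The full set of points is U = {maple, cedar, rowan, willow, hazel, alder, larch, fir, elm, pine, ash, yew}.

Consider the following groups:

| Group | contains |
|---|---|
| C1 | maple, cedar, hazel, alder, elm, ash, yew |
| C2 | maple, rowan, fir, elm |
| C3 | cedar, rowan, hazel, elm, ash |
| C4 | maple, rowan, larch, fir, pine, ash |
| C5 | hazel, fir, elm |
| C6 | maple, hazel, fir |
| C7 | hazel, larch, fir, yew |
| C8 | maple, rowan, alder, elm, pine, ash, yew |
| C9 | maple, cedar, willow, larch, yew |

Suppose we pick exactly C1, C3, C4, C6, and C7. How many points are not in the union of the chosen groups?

1

Union of C1, C3, C4, C6, C7 = {maple, cedar, rowan, hazel, alder, larch, fir, elm, pine, ash, yew}.
Not covered: willow — 1 point.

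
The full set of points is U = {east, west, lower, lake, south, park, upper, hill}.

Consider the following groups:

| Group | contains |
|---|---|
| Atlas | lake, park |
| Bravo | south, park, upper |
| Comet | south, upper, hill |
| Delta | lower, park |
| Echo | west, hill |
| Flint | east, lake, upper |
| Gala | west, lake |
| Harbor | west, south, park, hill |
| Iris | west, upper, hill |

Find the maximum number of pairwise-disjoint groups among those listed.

Comet, Delta, Gala are pairwise disjoint (Comet={south,upper,hill}; Delta={lower,park}; Gala={west,lake}).
Every remaining group overlaps one of these, and no 4 of the listed groups are pairwise disjoint, so 3 is the maximum.

3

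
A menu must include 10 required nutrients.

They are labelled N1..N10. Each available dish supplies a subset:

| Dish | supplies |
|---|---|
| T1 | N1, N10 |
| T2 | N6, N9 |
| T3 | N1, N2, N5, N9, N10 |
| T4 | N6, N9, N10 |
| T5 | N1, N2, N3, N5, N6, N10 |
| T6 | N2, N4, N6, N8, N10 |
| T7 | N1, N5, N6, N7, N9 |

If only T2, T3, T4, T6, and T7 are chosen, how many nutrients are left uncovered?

1

Union of T2, T3, T4, T6, T7 = {N1, N2, N4, N5, N6, N7, N8, N9, N10}.
Not covered: N3 — 1 nutrient.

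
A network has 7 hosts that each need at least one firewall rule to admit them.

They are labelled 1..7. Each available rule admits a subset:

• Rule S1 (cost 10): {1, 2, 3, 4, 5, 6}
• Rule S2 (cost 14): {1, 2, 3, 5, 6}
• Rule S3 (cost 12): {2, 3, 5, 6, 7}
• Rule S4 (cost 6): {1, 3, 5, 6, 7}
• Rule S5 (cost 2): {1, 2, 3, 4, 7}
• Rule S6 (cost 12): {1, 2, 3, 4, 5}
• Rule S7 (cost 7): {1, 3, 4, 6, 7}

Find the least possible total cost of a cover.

8

S4, S5 together cover every host (S4 ∪ S5 = {1, 2, 3, 4, 5, 6, 7}); total cost 6 + 2 = 8.
No covering selection has total cost below 8.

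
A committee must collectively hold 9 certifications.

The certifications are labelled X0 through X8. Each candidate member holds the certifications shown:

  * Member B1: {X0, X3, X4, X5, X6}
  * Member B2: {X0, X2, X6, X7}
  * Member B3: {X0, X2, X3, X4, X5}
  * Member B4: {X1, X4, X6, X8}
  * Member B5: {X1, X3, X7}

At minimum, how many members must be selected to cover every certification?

Take {B3, B4, B5}. Their union is {X0, X1, X2, X3, X4, X5, X6, X7, X8}, which is all 9 certifications.
Only B4 contains X8, so B4 is forced; the remaining 5 certifications need at least 2 more members (each remaining member adds at most 4) — so at least 3 members are needed, and 3 is optimal.

3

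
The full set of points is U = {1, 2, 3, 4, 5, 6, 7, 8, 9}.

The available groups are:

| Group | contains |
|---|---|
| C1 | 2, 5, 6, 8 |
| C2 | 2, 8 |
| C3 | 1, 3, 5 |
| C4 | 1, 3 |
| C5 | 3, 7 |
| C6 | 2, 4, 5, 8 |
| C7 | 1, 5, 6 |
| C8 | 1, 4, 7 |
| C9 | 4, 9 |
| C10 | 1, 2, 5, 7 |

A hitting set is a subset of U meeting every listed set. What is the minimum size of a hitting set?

The 4 points {1, 7, 8, 9} hit every group.
The groups C2, C5, C7, C9 are pairwise disjoint, so any hitting set needs a separate point for each — at least 4. Hence 4 is optimal.

4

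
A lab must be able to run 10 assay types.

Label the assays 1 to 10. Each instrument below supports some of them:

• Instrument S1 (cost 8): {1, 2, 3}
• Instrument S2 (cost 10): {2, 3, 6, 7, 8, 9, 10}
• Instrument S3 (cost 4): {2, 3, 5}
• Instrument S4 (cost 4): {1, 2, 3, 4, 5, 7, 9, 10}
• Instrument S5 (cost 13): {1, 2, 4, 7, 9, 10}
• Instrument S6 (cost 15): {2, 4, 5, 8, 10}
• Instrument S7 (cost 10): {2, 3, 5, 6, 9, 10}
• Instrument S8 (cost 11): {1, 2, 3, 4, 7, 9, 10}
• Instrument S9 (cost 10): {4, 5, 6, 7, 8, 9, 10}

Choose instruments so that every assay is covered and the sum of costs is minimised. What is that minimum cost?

14

S4, S9 together cover every assay (S4 ∪ S9 = {1, 2, 3, 4, 5, 6, 7, 8, 9, 10}); total cost 4 + 10 = 14.
No covering selection has total cost below 14.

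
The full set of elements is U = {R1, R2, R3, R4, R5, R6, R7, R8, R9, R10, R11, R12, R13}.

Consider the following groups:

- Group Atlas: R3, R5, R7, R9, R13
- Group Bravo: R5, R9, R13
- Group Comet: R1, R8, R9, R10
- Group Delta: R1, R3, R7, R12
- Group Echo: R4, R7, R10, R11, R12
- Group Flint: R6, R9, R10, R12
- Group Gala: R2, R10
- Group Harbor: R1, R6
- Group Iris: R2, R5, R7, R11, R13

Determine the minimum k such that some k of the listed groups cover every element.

Atlas and Comet and Echo and Gala and Harbor together: Atlas ∪ Comet ∪ Echo ∪ Gala ∪ Harbor = {R1, R2, R3, R4, R5, R6, R7, R8, R9, R10, R11, R12, R13} — every element is covered.
No 4 of the 9 groups cover everything (all 126 combinations miss at least one element), so 5 is optimal.

5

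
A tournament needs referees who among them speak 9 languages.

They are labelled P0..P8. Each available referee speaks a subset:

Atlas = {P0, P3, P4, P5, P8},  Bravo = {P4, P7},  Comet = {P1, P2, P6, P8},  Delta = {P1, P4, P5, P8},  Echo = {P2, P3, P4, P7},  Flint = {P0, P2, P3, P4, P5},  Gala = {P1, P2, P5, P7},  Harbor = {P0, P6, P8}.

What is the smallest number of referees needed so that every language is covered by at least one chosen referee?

3

Comet and Echo and Flint together: Comet ∪ Echo ∪ Flint = {P0, P1, P2, P3, P4, P5, P6, P7, P8} — every language is covered.
No 2 of the 8 referees cover everything (all 28 combinations miss at least one language), so 3 is optimal.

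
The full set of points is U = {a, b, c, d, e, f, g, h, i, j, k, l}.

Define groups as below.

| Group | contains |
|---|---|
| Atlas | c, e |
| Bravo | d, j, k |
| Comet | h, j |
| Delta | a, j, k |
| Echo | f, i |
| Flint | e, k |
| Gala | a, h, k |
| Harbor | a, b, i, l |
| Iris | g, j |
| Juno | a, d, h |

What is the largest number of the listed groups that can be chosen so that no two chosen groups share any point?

4

Atlas, Echo, Gala, Iris are pairwise disjoint (Atlas={c,e}; Echo={f,i}; Gala={a,h,k}; Iris={g,j}).
Every remaining group overlaps one of these, and no 5 of the listed groups are pairwise disjoint, so 4 is the maximum.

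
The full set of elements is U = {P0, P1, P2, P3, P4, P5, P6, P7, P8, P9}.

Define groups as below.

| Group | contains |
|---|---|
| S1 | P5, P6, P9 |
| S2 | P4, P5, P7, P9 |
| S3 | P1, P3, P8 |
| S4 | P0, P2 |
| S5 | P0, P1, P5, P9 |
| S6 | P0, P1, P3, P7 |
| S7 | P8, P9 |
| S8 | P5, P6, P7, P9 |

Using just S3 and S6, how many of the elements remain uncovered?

5

Union of S3, S6 = {P0, P1, P3, P7, P8}.
Not covered: P2, P4, P5, P6, P9 — 5 elements.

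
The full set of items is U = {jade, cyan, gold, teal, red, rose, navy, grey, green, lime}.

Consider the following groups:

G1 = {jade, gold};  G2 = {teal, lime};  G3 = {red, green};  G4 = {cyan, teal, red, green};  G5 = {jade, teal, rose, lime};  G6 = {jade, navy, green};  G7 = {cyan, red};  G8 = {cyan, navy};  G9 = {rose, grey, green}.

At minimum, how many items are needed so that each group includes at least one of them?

Take H = {cyan, gold, green, lime}. Each listed group contains at least one of these, so H is a hitting set of size 4.
The groups G1, G2, G8, G9 are pairwise disjoint, so any hitting set needs a separate item for each — at least 4. Hence 4 is optimal.

4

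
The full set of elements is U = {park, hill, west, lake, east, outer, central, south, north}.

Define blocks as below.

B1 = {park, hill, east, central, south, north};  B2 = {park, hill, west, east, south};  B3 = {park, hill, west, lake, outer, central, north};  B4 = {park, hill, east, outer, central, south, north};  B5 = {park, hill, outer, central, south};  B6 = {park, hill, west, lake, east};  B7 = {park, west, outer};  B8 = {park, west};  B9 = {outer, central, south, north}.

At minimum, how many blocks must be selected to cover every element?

B2 and B3 cover everything between them: the union {park, hill, west, lake, east, outer, central, south, north} is all of U.
No single block has all 9 elements (the largest, B3, has 7), so 2 is optimal.

2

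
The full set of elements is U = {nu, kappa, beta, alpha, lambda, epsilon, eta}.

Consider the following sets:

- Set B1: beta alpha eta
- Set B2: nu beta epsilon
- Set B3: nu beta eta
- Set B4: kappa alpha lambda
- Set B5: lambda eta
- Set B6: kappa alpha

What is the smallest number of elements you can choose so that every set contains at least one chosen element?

3

Take H = {alpha, epsilon, eta}. Each listed set contains at least one of these, so H is a hitting set of size 3.
The sets B2, B5, B6 are pairwise disjoint, so any hitting set needs a separate element for each — at least 3. Hence 3 is optimal.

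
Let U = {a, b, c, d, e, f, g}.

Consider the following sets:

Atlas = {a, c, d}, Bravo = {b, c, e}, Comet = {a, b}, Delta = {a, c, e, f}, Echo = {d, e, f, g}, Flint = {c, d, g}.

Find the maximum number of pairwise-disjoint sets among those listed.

Comet, Flint are pairwise disjoint (Comet={a,b}; Flint={c,d,g}).
Every remaining set overlaps one of these, and no 3 of the listed sets are pairwise disjoint, so 2 is the maximum.

2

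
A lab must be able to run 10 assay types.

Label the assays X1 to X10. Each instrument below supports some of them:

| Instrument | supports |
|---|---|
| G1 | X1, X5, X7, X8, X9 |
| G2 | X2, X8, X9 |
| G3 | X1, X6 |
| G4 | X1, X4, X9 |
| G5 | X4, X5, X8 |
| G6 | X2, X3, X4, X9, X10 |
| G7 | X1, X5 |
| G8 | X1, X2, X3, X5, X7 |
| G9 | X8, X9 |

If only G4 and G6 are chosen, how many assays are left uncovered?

Union of G4, G6 = {X1, X2, X3, X4, X9, X10}.
Not covered: X5, X6, X7, X8 — 4 assays.

4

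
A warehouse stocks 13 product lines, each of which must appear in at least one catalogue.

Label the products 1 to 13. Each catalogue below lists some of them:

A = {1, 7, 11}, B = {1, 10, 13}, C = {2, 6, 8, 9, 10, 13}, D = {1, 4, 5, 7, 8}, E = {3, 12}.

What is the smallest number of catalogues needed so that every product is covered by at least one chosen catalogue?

4

Take {A, C, D, E}. Their union is {1, 2, 3, 4, 5, 6, 7, 8, 9, 10, 11, 12, 13}, which is all 13 products.
No 3 of the 5 catalogues cover everything (all 10 combinations miss at least one product), so 4 is optimal.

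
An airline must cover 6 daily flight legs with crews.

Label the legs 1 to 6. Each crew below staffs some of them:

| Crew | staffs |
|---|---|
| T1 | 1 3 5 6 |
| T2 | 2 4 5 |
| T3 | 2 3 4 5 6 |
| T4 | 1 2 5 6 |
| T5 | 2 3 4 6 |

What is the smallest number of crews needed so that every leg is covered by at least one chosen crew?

Take {T1, T5}. Their union is {1, 2, 3, 4, 5, 6}, which is all 6 legs.
No single crew has all 6 legs (the largest, T3, has 5), so 2 is optimal.

2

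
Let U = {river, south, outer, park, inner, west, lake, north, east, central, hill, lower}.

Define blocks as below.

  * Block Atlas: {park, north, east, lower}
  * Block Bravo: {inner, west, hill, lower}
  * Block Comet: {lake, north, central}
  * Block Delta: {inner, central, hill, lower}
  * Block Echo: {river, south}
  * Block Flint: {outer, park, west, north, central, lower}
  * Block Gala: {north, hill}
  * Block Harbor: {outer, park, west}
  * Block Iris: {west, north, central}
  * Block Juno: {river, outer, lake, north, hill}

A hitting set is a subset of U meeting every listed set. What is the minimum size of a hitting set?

4

H = {south, outer, north, hill} meets every block (each contains at least one member of H), and |H| = 4.
No choice of 3 points meets every block, so 4 is the minimum.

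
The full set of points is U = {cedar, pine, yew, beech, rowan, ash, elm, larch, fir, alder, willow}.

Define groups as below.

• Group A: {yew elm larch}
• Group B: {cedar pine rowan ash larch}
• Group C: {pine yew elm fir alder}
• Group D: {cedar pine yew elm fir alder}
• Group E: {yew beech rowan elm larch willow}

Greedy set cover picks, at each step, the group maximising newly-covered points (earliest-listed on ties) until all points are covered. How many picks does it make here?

3

Greedy: pick D (covers 6 new) → pick E (covers 4 new) → pick B (covers 1 new). Total picks: 3.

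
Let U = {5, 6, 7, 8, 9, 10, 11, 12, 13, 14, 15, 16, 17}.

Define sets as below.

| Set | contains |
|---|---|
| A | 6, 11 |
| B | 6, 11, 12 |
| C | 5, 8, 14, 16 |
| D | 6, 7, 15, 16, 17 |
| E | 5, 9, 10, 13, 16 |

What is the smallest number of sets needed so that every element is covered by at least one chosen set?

Take {B, C, D, E}. Their union is {5, 6, 7, 8, 9, 10, 11, 12, 13, 14, 15, 16, 17}, which is all 13 elements.
Only C contains 8, so C is forced; the remaining 9 elements need at least 3 more sets (each remaining set adds at most 4) — so at least 4 sets are needed, and 4 is optimal.

4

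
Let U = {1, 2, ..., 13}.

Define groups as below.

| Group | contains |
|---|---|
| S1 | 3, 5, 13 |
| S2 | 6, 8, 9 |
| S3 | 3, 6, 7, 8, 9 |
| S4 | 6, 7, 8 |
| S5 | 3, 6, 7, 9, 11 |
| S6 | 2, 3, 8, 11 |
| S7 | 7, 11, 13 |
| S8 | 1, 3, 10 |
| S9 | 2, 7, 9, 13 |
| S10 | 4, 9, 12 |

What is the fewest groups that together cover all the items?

Take {S1, S4, S6, S8, S10}. Their union is {1, 2, 3, 4, 5, 6, 7, 8, 9, 10, 11, 12, 13}, which is all 13 items.
No 4 of the 10 groups cover everything (all 210 combinations miss at least one item), so 5 is optimal.

5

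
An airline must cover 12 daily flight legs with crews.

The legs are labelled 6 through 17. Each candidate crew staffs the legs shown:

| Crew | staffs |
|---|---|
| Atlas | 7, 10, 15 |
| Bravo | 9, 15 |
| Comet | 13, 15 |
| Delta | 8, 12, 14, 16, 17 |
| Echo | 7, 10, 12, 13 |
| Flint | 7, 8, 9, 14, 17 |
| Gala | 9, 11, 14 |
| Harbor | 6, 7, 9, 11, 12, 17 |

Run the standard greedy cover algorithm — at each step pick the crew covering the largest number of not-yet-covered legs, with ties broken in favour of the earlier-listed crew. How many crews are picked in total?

Greedy: pick Harbor (covers 6 new) → pick Delta (covers 3 new) → pick Atlas (covers 2 new) → pick Comet (covers 1 new). Total picks: 4.

4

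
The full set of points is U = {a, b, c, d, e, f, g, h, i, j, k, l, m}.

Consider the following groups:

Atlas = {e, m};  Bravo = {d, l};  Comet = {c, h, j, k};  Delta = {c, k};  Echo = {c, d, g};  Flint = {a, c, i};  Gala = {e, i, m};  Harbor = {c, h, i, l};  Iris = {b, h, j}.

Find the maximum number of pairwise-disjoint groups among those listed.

Atlas, Bravo, Delta, Iris are pairwise disjoint (Atlas={e,m}; Bravo={d,l}; Delta={c,k}; Iris={b,h,j}).
Every remaining group overlaps one of these, and no 5 of the listed groups are pairwise disjoint, so 4 is the maximum.

4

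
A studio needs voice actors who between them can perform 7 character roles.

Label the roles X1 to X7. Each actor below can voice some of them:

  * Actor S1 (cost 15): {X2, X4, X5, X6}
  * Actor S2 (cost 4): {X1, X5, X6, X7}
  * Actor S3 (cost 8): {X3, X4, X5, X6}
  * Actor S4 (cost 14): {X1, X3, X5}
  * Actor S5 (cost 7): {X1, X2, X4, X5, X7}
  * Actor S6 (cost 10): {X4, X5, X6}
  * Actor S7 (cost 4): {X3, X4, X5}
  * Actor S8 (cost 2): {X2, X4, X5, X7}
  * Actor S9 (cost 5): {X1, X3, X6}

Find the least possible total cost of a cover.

S8, S9 together cover every role (S8 ∪ S9 = {X1, X2, X3, X4, X5, X6, X7}); total cost 2 + 5 = 7.
No covering selection has total cost below 7.

7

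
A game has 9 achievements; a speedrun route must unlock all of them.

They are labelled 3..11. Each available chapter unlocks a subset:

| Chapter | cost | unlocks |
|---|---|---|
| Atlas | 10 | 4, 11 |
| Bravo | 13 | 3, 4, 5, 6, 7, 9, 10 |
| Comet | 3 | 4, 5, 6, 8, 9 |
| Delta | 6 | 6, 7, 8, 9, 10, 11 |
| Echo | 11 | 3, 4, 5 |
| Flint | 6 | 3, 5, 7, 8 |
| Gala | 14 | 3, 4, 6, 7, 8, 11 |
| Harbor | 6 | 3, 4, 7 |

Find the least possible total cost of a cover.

Comet, Delta, Harbor together cover every achievement (Comet ∪ Delta ∪ Harbor = {3, 4, 5, 6, 7, 8, 9, 10, 11}); total cost 3 + 6 + 6 = 15.
No covering selection has total cost below 15.

15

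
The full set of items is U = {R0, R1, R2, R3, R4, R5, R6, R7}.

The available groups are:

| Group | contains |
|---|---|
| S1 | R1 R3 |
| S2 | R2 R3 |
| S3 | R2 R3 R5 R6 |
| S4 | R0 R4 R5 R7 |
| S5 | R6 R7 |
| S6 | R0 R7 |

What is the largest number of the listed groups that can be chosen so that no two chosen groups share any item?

S2, S6 are pairwise disjoint (S2={R2,R3}; S6={R0,R7}).
Every remaining group overlaps one of these, and no 3 of the listed groups are pairwise disjoint, so 2 is the maximum.

2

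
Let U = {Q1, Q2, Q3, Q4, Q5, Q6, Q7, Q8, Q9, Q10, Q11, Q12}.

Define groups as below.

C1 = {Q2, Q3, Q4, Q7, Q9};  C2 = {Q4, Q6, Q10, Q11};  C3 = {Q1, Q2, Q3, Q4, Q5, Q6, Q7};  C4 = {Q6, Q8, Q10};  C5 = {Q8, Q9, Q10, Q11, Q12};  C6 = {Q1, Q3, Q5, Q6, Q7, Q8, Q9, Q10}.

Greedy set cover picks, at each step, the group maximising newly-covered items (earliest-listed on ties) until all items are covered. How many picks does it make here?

Greedy: pick C6 (covers 8 new) → pick C1 (covers 2 new) → pick C5 (covers 2 new). Total picks: 3.
(The true minimum cover uses only 2 groups, so greedy is not optimal here.)

3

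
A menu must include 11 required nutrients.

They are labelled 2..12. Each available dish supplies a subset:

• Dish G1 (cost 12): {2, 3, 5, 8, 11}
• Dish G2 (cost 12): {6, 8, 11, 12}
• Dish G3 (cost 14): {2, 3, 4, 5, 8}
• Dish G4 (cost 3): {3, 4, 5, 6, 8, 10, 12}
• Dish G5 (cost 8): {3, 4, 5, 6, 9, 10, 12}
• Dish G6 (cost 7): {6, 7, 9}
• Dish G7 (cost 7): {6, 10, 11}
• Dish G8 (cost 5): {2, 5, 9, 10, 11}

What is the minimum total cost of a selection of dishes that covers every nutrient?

15

G4, G6, G8 together cover every nutrient (G4 ∪ G6 ∪ G8 = {2, 3, 4, 5, 6, 7, 8, 9, 10, 11, 12}); total cost 3 + 7 + 5 = 15.
No covering selection has total cost below 15.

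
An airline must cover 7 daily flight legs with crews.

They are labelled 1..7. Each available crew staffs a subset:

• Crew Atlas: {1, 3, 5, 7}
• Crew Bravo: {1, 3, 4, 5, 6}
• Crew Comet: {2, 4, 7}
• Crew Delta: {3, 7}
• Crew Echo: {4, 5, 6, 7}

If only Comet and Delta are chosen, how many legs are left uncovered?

Union of Comet, Delta = {2, 3, 4, 7}.
Not covered: 1, 5, 6 — 3 legs.

3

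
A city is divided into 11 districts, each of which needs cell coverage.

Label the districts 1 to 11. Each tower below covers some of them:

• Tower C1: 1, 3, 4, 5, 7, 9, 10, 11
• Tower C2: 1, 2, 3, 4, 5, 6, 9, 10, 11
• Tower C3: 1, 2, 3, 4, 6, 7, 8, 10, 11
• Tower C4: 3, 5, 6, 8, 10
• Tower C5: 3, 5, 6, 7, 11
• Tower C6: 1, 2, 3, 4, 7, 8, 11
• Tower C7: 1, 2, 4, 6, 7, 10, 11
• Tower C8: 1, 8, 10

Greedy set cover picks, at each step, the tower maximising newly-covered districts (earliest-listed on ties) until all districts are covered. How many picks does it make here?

2

Greedy: pick C2 (covers 9 new) → pick C3 (covers 2 new). Total picks: 2.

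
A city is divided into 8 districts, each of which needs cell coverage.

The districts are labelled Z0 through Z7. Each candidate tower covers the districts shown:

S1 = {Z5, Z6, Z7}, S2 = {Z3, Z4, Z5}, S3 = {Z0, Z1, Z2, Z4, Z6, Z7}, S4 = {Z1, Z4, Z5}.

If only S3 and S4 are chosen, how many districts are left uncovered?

Union of S3, S4 = {Z0, Z1, Z2, Z4, Z5, Z6, Z7}.
Not covered: Z3 — 1 district.

1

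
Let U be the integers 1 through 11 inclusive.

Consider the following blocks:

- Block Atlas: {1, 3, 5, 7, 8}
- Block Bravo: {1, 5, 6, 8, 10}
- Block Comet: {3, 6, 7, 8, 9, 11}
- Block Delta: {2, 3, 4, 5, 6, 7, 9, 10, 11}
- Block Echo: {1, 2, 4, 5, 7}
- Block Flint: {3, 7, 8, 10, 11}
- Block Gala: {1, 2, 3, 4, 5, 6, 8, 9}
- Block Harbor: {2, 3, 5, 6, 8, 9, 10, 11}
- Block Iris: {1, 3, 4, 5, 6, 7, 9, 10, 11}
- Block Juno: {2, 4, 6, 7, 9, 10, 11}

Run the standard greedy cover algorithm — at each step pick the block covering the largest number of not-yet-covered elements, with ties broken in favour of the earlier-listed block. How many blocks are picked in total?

2

Greedy: pick Delta (covers 9 new) → pick Atlas (covers 2 new). Total picks: 2.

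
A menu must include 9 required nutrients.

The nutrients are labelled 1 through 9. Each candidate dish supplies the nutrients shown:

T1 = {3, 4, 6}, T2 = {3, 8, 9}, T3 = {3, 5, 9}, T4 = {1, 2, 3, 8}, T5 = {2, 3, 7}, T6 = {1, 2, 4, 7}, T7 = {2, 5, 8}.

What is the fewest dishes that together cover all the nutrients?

Take {T1, T2, T6, T7}. Their union is {1, 2, 3, 4, 5, 6, 7, 8, 9}, which is all 9 nutrients.
No 3 of the 7 dishes cover everything (all 35 combinations miss at least one nutrient), so 4 is optimal.

4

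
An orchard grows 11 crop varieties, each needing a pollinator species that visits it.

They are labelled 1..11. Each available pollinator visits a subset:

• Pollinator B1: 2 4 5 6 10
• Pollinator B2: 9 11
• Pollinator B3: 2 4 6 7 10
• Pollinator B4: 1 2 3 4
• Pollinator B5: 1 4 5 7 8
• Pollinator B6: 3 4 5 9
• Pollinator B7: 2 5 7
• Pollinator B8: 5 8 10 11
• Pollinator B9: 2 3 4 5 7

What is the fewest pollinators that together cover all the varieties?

Take {B2, B3, B5, B6}. Their union is {1, 2, 3, 4, 5, 6, 7, 8, 9, 10, 11}, which is all 11 varieties.
No 3 of the 9 pollinators cover everything (all 84 combinations miss at least one variety), so 4 is optimal.

4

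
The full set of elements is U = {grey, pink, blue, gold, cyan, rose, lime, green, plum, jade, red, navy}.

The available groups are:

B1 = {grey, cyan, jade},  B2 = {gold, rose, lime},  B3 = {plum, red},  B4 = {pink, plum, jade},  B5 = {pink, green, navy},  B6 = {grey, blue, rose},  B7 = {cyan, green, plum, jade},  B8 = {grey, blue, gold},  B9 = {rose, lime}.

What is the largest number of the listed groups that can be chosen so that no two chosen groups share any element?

4

B1, B2, B3, B5 are pairwise disjoint (B1={grey,cyan,jade}; B2={gold,rose,lime}; B3={plum,red}; B5={pink,green,navy}).
Every remaining group overlaps one of these, and no 5 of the listed groups are pairwise disjoint, so 4 is the maximum.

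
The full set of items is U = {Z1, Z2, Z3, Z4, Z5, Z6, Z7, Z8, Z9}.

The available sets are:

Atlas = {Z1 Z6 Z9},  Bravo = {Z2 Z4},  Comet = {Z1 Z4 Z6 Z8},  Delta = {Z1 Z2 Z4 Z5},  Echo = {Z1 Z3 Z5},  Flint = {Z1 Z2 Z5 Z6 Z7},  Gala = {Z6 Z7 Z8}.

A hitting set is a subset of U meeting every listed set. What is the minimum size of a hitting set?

Take H = {Z1, Z2, Z8}. Each listed set contains at least one of these, so H is a hitting set of size 3.
The sets Bravo, Echo, Gala are pairwise disjoint, so any hitting set needs a separate item for each — at least 3. Hence 3 is optimal.

3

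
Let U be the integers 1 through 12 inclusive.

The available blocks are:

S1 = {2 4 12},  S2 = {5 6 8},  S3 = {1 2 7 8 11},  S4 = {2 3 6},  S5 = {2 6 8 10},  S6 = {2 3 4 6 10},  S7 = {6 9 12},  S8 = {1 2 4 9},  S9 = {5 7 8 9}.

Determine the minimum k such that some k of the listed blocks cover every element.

4

Take {S2, S3, S6, S7}. Their union is {1, 2, 3, 4, 5, 6, 7, 8, 9, 10, 11, 12}, which is all 12 elements.
No 3 of the 9 blocks cover everything (all 84 combinations miss at least one element), so 4 is optimal.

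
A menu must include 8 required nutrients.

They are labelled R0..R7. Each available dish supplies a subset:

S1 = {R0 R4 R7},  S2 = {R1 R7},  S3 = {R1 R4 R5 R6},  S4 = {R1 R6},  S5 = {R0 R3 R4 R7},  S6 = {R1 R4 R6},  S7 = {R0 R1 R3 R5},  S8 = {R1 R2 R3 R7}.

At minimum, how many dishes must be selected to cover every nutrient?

Take {S1, S3, S8}. Their union is {R0, R1, R2, R3, R4, R5, R6, R7}, which is all 8 nutrients.
Only S8 contains R2, so S8 is forced; the remaining 4 nutrients need at least 2 more dishes (each remaining dish adds at most 3) — so at least 3 dishes are needed, and 3 is optimal.

3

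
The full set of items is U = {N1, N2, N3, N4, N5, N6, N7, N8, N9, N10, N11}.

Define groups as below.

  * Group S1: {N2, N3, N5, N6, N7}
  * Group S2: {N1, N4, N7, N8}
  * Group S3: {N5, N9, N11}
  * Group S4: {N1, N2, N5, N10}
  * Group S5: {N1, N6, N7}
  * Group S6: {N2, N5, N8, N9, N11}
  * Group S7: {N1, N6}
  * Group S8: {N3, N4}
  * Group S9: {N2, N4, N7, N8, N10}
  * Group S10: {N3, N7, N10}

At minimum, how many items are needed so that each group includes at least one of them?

H = {N1, N3, N10, N11} meets every group (each contains at least one member of H), and |H| = 4.
No choice of 3 items meets every group, so 4 is the minimum.

4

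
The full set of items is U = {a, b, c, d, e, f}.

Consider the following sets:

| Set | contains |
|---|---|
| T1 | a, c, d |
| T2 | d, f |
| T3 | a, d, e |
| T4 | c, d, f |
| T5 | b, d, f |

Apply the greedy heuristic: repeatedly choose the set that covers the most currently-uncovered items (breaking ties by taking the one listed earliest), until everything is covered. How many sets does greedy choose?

3

Greedy: pick T1 (covers 3 new) → pick T5 (covers 2 new) → pick T3 (covers 1 new). Total picks: 3.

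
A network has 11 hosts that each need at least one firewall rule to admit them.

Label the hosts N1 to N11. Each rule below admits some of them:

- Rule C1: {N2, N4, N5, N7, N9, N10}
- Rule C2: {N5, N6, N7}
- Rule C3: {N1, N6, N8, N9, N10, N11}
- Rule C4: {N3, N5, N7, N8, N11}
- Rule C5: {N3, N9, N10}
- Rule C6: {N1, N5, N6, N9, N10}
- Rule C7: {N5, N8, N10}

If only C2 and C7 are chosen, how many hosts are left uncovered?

Union of C2, C7 = {N5, N6, N7, N8, N10}.
Not covered: N1, N2, N3, N4, N9, N11 — 6 hosts.

6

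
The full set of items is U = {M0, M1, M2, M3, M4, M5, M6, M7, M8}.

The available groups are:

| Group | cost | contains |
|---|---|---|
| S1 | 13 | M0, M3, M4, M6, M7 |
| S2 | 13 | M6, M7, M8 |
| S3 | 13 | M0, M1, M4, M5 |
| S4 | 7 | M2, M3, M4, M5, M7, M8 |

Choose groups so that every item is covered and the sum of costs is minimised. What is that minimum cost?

33

S1, S3, S4 together cover every item (S1 ∪ S3 ∪ S4 = {M0, M1, M2, M3, M4, M5, M6, M7, M8}); total cost 13 + 13 + 7 = 33.
No covering selection has total cost below 33.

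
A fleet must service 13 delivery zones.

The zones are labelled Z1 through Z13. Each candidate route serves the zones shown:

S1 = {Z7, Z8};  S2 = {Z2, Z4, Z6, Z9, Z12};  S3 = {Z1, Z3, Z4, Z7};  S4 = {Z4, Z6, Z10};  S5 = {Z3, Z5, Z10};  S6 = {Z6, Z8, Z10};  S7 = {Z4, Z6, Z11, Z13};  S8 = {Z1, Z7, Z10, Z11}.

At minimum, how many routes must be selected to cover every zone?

Take {S2, S3, S5, S6, S7}. Their union is {Z1, Z2, Z3, Z4, Z5, Z6, Z7, Z8, Z9, Z10, Z11, Z12, Z13}, which is all 13 zones.
No 4 of the 8 routes cover everything (all 70 combinations miss at least one zone), so 5 is optimal.

5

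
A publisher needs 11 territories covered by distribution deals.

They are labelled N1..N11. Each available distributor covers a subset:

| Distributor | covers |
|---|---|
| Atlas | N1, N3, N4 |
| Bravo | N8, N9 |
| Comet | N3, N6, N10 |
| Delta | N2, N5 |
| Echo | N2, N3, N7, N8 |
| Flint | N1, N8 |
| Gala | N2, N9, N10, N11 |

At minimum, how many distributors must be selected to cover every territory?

Take {Atlas, Comet, Delta, Echo, Gala}. Their union is {N1, N2, N3, N4, N5, N6, N7, N8, N9, N10, N11}, which is all 11 territories.
No 4 of the 7 distributors cover everything (all 35 combinations miss at least one territory), so 5 is optimal.

5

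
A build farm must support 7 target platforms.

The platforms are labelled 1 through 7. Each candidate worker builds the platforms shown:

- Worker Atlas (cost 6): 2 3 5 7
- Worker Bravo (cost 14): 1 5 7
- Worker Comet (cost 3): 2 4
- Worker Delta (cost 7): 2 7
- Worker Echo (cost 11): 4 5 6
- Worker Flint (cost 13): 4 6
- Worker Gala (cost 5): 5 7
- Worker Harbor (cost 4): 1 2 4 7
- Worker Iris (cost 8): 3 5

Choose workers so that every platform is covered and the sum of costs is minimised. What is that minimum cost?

Atlas, Echo, Harbor together cover every platform (Atlas ∪ Echo ∪ Harbor = {1, 2, 3, 4, 5, 6, 7}); total cost 6 + 11 + 4 = 21.
No covering selection has total cost below 21.

21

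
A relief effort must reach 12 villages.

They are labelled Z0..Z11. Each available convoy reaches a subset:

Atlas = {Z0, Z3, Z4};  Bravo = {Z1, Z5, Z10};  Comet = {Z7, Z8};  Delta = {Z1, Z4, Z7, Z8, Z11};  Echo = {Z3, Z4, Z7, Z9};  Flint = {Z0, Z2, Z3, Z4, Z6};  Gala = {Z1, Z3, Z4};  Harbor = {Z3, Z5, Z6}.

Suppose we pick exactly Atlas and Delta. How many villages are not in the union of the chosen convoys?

Union of Atlas, Delta = {Z0, Z1, Z3, Z4, Z7, Z8, Z11}.
Not covered: Z2, Z5, Z6, Z9, Z10 — 5 villages.

5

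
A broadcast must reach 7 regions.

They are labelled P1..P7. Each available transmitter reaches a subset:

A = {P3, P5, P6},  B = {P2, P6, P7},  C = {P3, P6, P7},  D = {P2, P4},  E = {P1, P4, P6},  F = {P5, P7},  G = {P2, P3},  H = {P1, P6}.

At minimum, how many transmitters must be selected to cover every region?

3

Take {E, F, G}. Their union is {P1, P2, P3, P4, P5, P6, P7}, which is all 7 regions.
Each transmitter has at most 3 regions, and 2·3 = 6 < 7 — so at least 3 transmitters are needed, and 3 is optimal.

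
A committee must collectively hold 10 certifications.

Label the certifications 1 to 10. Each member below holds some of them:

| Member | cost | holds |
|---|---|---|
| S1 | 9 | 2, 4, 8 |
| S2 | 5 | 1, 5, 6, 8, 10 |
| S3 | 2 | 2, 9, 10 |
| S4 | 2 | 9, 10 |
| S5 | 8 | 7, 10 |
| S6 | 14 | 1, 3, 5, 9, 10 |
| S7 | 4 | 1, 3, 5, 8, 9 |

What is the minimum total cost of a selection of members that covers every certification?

26

S1, S2, S5, S7 together cover every certification (S1 ∪ S2 ∪ S5 ∪ S7 = {1, 2, 3, 4, 5, 6, 7, 8, 9, 10}); total cost 9 + 5 + 8 + 4 = 26.
The greedy pick S3, S7, S2, S5, S1 costs 28; no covering selection beats 26.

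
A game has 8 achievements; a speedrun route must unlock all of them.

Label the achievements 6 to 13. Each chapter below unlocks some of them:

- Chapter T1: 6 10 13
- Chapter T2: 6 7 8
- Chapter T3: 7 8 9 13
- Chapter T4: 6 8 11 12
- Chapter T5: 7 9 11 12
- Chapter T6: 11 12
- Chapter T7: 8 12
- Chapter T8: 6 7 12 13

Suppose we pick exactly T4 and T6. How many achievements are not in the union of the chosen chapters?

Union of T4, T6 = {6, 8, 11, 12}.
Not covered: 7, 9, 10, 13 — 4 achievements.

4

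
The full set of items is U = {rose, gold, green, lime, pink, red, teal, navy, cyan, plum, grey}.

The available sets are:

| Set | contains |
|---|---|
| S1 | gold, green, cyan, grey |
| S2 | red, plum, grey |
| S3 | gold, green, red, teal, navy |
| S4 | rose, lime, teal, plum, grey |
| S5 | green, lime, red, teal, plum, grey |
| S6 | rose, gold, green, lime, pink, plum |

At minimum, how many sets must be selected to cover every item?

S1 and S3 and S6 together: S1 ∪ S3 ∪ S6 = {rose, gold, green, lime, pink, red, teal, navy, cyan, plum, grey} — every item is covered.
Only S6 contains pink, so S6 is forced; the remaining 5 items need at least 2 more sets (each remaining set adds at most 3) — so at least 3 sets are needed, and 3 is optimal.

3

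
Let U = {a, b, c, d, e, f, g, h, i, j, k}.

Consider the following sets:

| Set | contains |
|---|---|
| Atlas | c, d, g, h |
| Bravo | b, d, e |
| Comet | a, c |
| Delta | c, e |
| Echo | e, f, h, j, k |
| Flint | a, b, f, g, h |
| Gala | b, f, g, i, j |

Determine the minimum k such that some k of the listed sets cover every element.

Take {Bravo, Comet, Echo, Gala}. Their union is {a, b, c, d, e, f, g, h, i, j, k}, which is all 11 elements.
No 3 of the 7 sets cover everything (all 35 combinations miss at least one element), so 4 is optimal.

4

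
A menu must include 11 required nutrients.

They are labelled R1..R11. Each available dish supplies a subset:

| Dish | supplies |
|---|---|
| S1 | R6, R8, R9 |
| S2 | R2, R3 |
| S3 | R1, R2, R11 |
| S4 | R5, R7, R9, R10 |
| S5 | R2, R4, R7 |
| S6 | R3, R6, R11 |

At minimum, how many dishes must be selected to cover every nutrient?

Take {S1, S2, S3, S4, S5}. Their union is {R1, R2, R3, R4, R5, R6, R7, R8, R9, R10, R11}, which is all 11 nutrients.
No 4 of the 6 dishes cover everything (all 15 combinations miss at least one nutrient), so 5 is optimal.

5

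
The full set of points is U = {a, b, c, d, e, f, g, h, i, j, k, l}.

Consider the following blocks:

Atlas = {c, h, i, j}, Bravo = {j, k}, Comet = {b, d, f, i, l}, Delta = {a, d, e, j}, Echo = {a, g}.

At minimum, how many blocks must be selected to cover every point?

5

Atlas, Bravo, Comet, Delta, and Echo cover everything between them: the union {a, b, c, d, e, f, g, h, i, j, k, l} is all of U.
No 4 of the 5 blocks cover everything (all 5 combinations miss at least one point), so 5 is optimal.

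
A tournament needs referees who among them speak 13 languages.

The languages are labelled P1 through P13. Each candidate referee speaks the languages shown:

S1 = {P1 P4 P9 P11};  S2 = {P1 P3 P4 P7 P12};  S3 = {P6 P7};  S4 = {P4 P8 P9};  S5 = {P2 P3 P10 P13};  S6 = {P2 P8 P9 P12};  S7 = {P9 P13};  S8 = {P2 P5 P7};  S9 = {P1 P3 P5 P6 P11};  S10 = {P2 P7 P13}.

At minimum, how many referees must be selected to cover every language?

4

Take {S2, S5, S6, S9}. Their union is {P1, P2, P3, P4, P5, P6, P7, P8, P9, P10, P11, P12, P13}, which is all 13 languages.
Only S5 contains P10, so S5 is forced; the remaining 9 languages need at least 3 more referees (each remaining referee adds at most 4) — so at least 4 referees are needed, and 4 is optimal.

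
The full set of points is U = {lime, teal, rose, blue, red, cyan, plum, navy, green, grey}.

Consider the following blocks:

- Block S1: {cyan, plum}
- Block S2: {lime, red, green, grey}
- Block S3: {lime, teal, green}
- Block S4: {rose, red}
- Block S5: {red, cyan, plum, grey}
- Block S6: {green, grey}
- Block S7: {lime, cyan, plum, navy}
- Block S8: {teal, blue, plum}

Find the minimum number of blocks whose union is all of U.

Take {S4, S6, S7, S8}. Their union is {lime, teal, rose, blue, red, cyan, plum, navy, green, grey}, which is all 10 points.
No 3 of the 8 blocks cover everything (all 56 combinations miss at least one point), so 4 is optimal.

4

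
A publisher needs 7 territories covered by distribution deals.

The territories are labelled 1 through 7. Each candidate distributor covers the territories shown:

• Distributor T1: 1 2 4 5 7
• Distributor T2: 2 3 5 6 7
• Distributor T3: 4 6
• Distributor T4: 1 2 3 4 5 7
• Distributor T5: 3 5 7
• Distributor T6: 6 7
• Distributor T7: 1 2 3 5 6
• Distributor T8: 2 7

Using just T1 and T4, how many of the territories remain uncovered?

1

Union of T1, T4 = {1, 2, 3, 4, 5, 7}.
Not covered: 6 — 1 territory.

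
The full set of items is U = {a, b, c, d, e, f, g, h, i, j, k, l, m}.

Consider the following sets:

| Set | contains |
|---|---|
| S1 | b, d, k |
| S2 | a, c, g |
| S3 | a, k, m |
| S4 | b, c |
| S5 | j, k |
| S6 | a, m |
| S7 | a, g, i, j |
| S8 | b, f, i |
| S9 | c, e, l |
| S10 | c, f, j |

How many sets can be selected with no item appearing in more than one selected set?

4

S5, S6, S8, S9 are pairwise disjoint (S5={j,k}; S6={a,m}; S8={b,f,i}; S9={c,e,l}).
Every remaining set overlaps one of these, and no 5 of the listed sets are pairwise disjoint, so 4 is the maximum.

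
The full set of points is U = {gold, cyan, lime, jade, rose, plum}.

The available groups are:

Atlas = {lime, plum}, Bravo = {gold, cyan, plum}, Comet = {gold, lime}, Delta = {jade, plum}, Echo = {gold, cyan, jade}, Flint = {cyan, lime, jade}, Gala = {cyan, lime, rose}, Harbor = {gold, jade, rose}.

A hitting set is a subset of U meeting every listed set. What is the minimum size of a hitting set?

3

H = {lime, jade, plum} meets every group (each contains at least one member of H), and |H| = 3.
No choice of 2 points meets every group, so 3 is the minimum.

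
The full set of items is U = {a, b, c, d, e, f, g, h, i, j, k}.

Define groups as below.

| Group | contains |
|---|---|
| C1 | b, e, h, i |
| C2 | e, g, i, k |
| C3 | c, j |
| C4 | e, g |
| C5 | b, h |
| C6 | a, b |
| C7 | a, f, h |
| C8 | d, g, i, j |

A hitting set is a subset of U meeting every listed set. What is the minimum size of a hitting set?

4

Take T = {a, b, g, j}. Each listed group contains at least one of these, so T is a hitting set of size 4.
No choice of 3 items meets every group, so 4 is the minimum.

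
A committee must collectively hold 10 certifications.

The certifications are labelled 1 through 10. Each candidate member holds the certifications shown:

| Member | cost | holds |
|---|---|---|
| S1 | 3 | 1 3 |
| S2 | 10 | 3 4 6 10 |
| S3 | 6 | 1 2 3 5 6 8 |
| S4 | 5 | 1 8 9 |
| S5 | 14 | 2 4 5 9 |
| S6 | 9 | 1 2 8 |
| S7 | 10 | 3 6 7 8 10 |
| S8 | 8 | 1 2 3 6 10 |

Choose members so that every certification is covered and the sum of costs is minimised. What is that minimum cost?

27

S1, S5, S7 together cover every certification (S1 ∪ S5 ∪ S7 = {1, 2, 3, 4, 5, 6, 7, 8, 9, 10}); total cost 3 + 14 + 10 = 27.
The greedy pick S3, S2, S4, S7 costs 31; no covering selection beats 27.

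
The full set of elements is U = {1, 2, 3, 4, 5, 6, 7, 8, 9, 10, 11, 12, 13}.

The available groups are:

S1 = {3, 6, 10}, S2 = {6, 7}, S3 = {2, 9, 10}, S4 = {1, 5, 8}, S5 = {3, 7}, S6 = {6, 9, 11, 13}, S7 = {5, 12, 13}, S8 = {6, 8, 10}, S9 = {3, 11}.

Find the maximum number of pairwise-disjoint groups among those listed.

4

S2, S3, S4, S9 are pairwise disjoint (S2={6,7}; S3={2,9,10}; S4={1,5,8}; S9={3,11}).
Every remaining group overlaps one of these, and no 5 of the listed groups are pairwise disjoint, so 4 is the maximum.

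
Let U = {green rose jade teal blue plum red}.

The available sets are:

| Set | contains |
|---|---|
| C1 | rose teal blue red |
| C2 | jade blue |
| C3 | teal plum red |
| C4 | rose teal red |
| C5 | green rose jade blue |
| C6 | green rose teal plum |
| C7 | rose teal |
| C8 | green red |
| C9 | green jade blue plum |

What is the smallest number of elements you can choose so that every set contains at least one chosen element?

Take H = {rose, jade, red}. Each listed set contains at least one of these, so H is a hitting set of size 3.
The sets C2, C7, C8 are pairwise disjoint, so any hitting set needs a separate element for each — at least 3. Hence 3 is optimal.

3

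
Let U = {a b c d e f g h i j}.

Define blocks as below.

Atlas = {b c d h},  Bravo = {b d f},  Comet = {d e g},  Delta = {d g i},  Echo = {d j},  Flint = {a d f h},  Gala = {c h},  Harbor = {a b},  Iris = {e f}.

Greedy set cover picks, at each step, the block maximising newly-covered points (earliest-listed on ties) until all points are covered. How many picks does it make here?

5

Greedy: pick Atlas (covers 4 new) → pick Comet (covers 2 new) → pick Flint (covers 2 new) → pick Delta (covers 1 new) → pick Echo (covers 1 new). Total picks: 5.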